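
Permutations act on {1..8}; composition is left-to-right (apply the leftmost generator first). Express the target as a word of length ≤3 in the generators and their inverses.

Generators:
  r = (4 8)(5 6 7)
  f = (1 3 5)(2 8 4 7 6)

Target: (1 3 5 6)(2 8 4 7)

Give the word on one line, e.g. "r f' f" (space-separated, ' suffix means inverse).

r r f

  after r: (4 8)(5 6 7)
  after r: (5 7 6)
  after f: (1 3 5 6)(2 8 4 7)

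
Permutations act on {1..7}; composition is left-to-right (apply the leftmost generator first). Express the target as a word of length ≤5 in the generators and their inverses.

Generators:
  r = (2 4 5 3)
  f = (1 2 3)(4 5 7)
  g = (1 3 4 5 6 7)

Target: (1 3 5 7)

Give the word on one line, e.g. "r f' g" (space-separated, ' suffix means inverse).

  after f: (1 2 3)(4 5 7)
  after f: (1 3 2)(4 7 5)
  after r: (1 2)(3 4 7)
  after f': (2 3 7)(4 5)
  after f': (1 3 5 7)

f f r f' f'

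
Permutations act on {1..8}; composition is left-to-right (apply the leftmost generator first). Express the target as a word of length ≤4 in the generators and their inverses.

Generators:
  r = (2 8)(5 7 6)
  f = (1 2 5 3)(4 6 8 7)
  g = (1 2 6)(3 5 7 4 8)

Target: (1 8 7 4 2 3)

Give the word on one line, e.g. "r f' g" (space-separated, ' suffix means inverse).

g' r' f'

  after g': (1 6 2)(3 8 4 7 5)
  after r': (1 7 6 8 4 5 3 2)
  after f': (1 8 7 4 2 3)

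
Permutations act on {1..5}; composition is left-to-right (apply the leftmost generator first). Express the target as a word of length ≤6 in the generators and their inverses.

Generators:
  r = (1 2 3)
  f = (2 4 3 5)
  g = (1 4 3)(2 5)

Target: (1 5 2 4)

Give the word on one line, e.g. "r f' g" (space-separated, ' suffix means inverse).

  after r: (1 2 3)
  after g': (1 5 2 4)
  after g': (1 2)(3 4)
  after r: (1 3 4)
  after f: (1 5 2 4)

r g' g' r f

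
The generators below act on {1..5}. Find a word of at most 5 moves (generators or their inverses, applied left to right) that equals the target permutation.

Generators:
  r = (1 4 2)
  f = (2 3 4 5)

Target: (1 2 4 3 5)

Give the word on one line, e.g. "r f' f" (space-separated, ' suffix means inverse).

r' f' r' f

  after r': (1 2 4)
  after f': (1 5 4)(2 3)
  after r': (1 5)(2 3 4)
  after f: (1 2 4 3 5)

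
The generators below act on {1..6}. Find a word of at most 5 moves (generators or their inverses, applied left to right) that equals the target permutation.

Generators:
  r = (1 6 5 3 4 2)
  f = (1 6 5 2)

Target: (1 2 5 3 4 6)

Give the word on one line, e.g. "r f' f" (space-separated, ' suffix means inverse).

  after r': (1 2 4 3 5 6)
  after f': (1 5)(2 4 3 6)
  after f': (1 6 5 2 4 3)
  after r': (2 3)(4 5)
  after r': (1 2 5 3 4 6)

r' f' f' r' r'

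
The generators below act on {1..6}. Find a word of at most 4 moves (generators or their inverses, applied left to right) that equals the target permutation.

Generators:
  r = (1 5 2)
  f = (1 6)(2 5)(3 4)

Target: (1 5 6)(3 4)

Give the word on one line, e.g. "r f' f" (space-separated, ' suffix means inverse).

  after r: (1 5 2)
  after r: (1 2 5)
  after f: (1 5 6)(3 4)

r r f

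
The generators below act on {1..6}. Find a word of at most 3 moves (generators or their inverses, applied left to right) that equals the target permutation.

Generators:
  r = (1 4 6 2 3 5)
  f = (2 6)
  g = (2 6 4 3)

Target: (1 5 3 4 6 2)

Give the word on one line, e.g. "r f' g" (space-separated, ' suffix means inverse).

g' g' r'

  after g': (2 3 4 6)
  after g': (2 4)(3 6)
  after r': (1 5 3 4 6 2)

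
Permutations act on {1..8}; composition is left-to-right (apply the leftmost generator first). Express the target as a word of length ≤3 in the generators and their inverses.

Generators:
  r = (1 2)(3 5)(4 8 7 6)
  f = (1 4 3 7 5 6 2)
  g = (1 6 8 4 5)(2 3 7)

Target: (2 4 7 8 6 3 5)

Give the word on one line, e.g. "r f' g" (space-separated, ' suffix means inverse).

f' f' g'

  after f': (1 2 6 5 7 3 4)
  after f': (1 6 7 4 2 5 3)
  after g': (2 4 7 8 6 3 5)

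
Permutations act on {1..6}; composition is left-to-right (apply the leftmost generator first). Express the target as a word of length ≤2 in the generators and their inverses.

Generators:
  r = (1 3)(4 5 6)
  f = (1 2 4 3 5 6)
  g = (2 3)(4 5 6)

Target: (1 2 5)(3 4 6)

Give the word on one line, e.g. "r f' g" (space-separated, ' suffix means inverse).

  after g: (2 3)(4 5 6)
  after f: (1 2 5)(3 4 6)

g f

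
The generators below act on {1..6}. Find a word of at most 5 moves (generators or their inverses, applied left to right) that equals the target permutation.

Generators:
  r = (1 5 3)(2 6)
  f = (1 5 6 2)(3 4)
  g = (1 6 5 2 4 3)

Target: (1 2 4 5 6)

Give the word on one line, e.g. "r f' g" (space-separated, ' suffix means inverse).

  after g': (1 3 4 2 5 6)
  after r: (2 3 4 6 5)
  after f': (1 2 4 5 6)

g' r f'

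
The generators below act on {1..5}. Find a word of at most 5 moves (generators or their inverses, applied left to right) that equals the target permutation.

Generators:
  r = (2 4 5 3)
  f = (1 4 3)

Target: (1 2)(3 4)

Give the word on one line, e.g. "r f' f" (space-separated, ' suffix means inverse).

  after r: (2 4 5 3)
  after f': (1 3 2)(4 5)
  after r: (1 2)(3 4)

r f' r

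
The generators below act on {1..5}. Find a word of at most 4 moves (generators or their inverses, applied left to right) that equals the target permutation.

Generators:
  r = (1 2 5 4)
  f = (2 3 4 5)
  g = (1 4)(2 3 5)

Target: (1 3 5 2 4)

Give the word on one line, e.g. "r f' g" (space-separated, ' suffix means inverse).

  after g': (1 4)(2 5 3)
  after f': (1 3 5 2 4)

g' f'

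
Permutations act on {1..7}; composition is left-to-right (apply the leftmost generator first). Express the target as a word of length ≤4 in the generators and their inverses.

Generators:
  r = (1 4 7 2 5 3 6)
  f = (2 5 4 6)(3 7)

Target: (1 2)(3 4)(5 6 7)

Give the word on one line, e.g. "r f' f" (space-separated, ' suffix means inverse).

f' r f f

  after f': (2 6 4 5)(3 7)
  after r: (1 4 3 2)(6 7)
  after f: (1 6 3 5 4 7 2)
  after f: (1 2)(3 4)(5 6 7)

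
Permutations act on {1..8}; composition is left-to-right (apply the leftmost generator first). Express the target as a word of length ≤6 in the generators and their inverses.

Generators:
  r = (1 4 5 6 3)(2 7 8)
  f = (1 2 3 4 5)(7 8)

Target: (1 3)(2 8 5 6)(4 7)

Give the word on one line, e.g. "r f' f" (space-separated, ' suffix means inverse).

r' f r f' f'

  after r': (1 3 6 5 4)(2 8 7)
  after f: (1 4 2 7 3 6)
  after r: (1 5 6 4 7)(2 8)
  after f': (1 4 8)(2 7 5 6 3)
  after f': (1 3)(2 8 5 6)(4 7)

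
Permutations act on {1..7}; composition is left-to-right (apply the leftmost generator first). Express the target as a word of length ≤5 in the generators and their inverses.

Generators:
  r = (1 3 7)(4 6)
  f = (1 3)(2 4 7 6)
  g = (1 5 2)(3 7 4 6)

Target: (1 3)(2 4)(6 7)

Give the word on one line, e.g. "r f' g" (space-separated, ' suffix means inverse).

  after r': (1 7 3)(4 6)
  after r': (1 3 7)
  after r': (4 6)
  after f: (1 3)(2 4)(6 7)

r' r' r' f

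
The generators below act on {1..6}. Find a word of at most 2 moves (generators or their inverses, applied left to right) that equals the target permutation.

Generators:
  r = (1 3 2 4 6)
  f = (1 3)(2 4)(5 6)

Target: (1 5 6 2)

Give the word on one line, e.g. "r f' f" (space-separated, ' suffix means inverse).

r' f'

  after r': (1 6 4 2 3)
  after f': (1 5 6 2)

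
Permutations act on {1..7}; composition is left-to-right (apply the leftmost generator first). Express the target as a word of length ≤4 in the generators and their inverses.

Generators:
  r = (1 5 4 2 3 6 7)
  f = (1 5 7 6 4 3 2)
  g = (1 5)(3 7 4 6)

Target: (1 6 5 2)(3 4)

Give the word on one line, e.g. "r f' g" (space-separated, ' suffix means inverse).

r' g' f' f'

  after r': (1 7 6 3 2 4 5)
  after g': (1 3 2 7 4)
  after f': (1 4 2 5)(6 7)
  after f': (1 6 5 2)(3 4)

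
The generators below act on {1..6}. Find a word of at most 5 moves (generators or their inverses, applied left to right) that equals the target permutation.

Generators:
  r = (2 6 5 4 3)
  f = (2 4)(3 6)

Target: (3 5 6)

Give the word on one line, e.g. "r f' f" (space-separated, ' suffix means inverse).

  after r: (2 6 5 4 3)
  after f': (2 3 4 6 5)
  after r': (2 4)(3 5)
  after f': (3 5 6)

r f' r' f'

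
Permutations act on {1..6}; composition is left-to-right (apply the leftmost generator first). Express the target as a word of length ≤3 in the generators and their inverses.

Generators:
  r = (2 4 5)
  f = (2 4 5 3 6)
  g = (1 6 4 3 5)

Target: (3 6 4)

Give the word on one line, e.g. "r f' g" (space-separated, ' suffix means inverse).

  after r: (2 4 5)
  after f: (2 5 4 3 6)
  after r: (3 6 4)

r f r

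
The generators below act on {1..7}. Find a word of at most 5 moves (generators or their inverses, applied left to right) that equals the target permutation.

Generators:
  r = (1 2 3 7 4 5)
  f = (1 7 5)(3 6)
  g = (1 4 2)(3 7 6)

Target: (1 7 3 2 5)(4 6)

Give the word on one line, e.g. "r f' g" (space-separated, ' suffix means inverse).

g g f r' f

  after g: (1 4 2)(3 7 6)
  after g: (1 2 4)(3 6 7)
  after f: (1 2 4 7 6 5)
  after r': (2 7 6 4 3)
  after f: (1 7 3 2 5)(4 6)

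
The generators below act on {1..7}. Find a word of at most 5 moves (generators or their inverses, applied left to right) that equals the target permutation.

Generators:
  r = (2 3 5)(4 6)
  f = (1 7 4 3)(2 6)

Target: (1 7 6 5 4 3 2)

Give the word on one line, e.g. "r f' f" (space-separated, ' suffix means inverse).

  after r: (2 3 5)(4 6)
  after f: (1 7 4 2)(3 5 6)
  after r: (1 7 6 5 4 3 2)

r f r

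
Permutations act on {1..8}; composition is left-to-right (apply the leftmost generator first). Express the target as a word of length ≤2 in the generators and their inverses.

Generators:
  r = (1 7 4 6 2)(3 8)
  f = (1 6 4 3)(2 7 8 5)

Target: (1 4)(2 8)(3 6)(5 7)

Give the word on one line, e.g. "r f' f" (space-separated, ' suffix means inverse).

f f

  after f: (1 6 4 3)(2 7 8 5)
  after f: (1 4)(2 8)(3 6)(5 7)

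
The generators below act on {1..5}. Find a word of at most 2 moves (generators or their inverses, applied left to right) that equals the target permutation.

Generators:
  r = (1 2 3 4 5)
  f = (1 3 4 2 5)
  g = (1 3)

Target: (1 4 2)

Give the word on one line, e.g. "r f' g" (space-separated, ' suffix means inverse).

  after r: (1 2 3 4 5)
  after f': (1 4 2)

r f'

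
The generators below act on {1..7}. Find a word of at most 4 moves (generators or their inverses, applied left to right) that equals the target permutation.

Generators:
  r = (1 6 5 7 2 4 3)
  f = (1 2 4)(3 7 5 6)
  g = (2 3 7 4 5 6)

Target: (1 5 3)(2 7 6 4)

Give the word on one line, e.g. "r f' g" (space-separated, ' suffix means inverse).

  after r: (1 6 5 7 2 4 3)
  after g': (1 5 3)(2 7 6 4)

r g'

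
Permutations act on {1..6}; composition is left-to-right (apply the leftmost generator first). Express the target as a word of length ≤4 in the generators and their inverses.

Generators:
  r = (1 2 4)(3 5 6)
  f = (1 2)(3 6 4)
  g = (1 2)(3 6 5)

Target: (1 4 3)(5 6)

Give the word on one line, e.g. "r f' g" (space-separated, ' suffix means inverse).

f' r

  after f': (1 2)(3 4 6)
  after r: (1 4 3)(5 6)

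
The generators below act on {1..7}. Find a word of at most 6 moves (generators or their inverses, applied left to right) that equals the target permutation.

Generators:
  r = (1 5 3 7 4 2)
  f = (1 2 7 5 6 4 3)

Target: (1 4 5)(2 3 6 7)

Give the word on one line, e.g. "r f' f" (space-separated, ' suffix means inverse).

f r' r' f' r'

  after f: (1 2 7 5 6 4 3)
  after r': (1 4 5 6 7)(2 3)
  after r': (1 7 2 5 6 3 4)
  after f': (1 2 7)(3 6 4)
  after r': (1 4 5)(2 3 6 7)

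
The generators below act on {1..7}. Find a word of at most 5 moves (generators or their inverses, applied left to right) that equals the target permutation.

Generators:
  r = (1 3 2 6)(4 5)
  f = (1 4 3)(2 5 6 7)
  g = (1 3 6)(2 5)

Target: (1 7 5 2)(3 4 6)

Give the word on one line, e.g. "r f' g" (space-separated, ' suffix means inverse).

g' f g

  after g': (1 6 3)(2 5)
  after f: (1 7 2 6)(3 4)
  after g: (1 7 5 2)(3 4 6)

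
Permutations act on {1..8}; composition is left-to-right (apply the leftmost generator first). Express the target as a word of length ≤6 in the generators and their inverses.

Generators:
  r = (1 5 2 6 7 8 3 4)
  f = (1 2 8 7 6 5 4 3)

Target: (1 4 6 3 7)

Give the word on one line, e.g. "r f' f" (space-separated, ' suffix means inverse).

  after f: (1 2 8 7 6 5 4 3)
  after f: (1 8 6 4)(2 7 5 3)
  after r: (1 3 6)(2 8 7)(4 5)
  after f': (1 4 6 3 7)

f f r f'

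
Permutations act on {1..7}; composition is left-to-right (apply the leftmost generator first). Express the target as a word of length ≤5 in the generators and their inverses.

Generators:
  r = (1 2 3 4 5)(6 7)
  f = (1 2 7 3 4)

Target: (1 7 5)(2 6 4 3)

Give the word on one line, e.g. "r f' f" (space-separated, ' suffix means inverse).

  after f: (1 2 7 3 4)
  after r: (1 3 5)(2 6 7 4)
  after f': (1 7 3 5 4)(2 6)
  after r: (1 6 3)(2 7 4)
  after r: (1 7 5)(2 6 4 3)

f r f' r r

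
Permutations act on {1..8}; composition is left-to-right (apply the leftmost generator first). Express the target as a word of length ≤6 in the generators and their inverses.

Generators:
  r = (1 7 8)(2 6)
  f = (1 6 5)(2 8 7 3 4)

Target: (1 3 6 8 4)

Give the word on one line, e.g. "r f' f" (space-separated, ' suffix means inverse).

  after r': (1 8 7)(2 6)
  after f': (1 2)(3 7 5 6 4)
  after f': (1 4 7 6 3 8 2 5)
  after f': (1 3 2 6 7)(4 8)
  after r: (1 3 6 8 4)

r' f' f' f' r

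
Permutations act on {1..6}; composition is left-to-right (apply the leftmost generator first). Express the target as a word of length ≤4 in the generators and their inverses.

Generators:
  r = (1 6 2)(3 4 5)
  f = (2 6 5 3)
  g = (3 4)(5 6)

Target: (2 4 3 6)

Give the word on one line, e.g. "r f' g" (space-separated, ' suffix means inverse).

f' g'

  after f': (2 3 5 6)
  after g': (2 4 3 6)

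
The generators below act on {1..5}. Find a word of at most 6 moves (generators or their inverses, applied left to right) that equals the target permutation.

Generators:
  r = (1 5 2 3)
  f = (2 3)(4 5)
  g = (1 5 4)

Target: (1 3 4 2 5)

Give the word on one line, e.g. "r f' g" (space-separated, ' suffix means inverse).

g' r g f r'

  after g': (1 4 5)
  after r: (1 4 2 3)
  after g: (2 3 5 4)
  after f: (3 4)
  after r': (1 3 4 2 5)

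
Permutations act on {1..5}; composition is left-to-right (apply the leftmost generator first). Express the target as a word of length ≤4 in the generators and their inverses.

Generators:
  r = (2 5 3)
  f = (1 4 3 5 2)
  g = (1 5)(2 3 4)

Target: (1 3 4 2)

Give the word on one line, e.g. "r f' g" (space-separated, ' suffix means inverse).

  after r: (2 5 3)
  after g': (1 5 2)(3 4)
  after r: (1 3 4 2)

r g' r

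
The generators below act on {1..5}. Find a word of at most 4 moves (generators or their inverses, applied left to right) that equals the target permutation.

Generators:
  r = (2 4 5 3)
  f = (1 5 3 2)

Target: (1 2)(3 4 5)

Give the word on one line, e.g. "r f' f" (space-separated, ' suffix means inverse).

r r f'

  after r: (2 4 5 3)
  after r: (2 5)(3 4)
  after f': (1 2)(3 4 5)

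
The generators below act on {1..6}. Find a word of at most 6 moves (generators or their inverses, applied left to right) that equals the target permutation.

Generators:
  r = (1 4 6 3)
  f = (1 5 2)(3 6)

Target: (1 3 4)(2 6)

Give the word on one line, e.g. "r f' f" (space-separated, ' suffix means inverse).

r' f' f' r' f'

  after r': (1 3 6 4)
  after f': (1 6 4 2 5)
  after f': (1 3 6 4 5 2)
  after r': (1 6)(2 3 4 5)
  after f': (1 3 4)(2 6)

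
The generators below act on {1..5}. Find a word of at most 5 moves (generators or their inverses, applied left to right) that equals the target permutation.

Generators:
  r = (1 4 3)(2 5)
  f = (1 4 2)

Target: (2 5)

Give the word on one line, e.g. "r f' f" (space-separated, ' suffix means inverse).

  after r': (1 3 4)(2 5)
  after r': (1 4 3)
  after r': (2 5)

r' r' r'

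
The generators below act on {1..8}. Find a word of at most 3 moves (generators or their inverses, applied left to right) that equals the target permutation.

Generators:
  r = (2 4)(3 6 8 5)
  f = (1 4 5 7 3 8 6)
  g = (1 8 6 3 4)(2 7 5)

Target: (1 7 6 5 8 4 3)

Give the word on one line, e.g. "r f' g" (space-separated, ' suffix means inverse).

f f f

  after f: (1 4 5 7 3 8 6)
  after f: (1 5 3 6 4 7 8)
  after f: (1 7 6 5 8 4 3)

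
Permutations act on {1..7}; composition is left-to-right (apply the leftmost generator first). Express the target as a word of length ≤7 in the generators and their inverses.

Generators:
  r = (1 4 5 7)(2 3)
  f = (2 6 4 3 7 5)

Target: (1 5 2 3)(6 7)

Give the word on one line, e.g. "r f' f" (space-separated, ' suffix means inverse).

  after f': (2 5 7 3 4 6)
  after r: (1 4 6 3 5)(2 7)
  after r: (1 5 4 6 2)(3 7)
  after r: (1 7 2 4 6 3)
  after f: (1 5 2 3)(6 7)

f' r r r f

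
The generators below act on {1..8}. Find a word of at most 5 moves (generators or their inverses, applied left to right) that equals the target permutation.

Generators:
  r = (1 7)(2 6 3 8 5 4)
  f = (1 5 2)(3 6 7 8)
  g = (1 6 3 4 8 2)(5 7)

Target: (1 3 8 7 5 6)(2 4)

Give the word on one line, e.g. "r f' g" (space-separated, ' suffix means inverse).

r' f' f'

  after r': (1 7)(2 4 5 8 3 6)
  after f': (1 6 5 7 2 4)
  after f': (1 3 8 7 5 6)(2 4)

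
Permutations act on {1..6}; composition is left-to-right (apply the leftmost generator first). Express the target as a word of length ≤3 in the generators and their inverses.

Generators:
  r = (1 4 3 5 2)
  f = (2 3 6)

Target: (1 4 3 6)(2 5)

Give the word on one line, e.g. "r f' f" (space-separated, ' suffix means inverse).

  after f: (2 3 6)
  after r: (1 4 3 6)(2 5)

f r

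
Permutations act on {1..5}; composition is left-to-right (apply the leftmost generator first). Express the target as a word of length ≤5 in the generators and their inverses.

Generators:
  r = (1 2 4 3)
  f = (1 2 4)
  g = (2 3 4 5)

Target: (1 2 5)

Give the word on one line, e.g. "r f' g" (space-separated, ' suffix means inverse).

  after g': (2 5 4 3)
  after f': (1 4 3)(2 5)
  after r': (1 2 5)

g' f' r'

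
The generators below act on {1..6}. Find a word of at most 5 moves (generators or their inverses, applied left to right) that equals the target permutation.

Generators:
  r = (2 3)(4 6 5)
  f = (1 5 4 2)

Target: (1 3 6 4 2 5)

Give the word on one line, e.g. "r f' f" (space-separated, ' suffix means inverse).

r f' r f f

  after r: (2 3)(4 6 5)
  after f': (1 2 3 4 6)
  after r: (1 3 6)(4 5)
  after f: (1 3 6 5 2)
  after f: (1 3 6 4 2 5)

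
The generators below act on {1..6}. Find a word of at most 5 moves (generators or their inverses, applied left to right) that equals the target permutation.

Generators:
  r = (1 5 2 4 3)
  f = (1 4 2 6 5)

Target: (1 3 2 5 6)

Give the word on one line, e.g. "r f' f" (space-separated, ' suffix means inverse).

r f r'

  after r: (1 5 2 4 3)
  after f: (3 4)(5 6)
  after r': (1 3 2 5 6)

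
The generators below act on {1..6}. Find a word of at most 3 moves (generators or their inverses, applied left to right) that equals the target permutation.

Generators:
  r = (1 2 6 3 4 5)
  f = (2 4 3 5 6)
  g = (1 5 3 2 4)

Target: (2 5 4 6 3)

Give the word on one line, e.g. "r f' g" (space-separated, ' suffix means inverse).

  after f': (2 6 5 3 4)
  after f': (2 5 4 6 3)

f' f'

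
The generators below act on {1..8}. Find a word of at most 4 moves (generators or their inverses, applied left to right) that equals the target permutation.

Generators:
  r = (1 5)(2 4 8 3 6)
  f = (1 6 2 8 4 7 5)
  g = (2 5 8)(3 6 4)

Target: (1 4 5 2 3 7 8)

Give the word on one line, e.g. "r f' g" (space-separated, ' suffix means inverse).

  after g': (2 8 5)(3 4 6)
  after f: (1 6 3 7 5 8)(2 4)
  after g': (1 3 7 2 6 4 8)
  after g': (1 4 5 2 3 7 8)

g' f g' g'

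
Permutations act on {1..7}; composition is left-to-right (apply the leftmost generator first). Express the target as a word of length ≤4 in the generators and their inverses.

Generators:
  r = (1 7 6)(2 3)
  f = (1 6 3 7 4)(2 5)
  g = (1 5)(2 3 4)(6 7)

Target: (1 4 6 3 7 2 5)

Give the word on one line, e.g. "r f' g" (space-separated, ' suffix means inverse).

g' r g f'

  after g': (1 5)(2 4 3)(6 7)
  after r: (1 5 7)(2 4)
  after g: (3 4)(5 6 7)
  after f': (1 4 6 3 7 2 5)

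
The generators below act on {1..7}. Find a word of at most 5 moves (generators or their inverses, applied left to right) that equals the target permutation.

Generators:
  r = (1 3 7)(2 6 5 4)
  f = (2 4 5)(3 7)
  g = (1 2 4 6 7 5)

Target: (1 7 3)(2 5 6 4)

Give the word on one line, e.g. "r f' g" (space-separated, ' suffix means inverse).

  after r': (1 7 3)(2 4 5 6)
  after f': (1 3)(5 6)
  after f': (1 7 3)(2 5 6 4)

r' f' f'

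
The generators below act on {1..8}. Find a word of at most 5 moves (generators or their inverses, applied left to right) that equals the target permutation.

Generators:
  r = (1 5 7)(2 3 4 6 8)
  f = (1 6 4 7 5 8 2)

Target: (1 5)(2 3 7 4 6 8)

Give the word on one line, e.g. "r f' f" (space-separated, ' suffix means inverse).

f r f' f' r'

  after f: (1 6 4 7 5 8 2)
  after r: (1 8 3 4)(2 5)
  after f': (1 5 8 3 6)(2 7 4)
  after f': (1 7 6 2 4 8 3)
  after r': (1 5)(2 3 7 4 6 8)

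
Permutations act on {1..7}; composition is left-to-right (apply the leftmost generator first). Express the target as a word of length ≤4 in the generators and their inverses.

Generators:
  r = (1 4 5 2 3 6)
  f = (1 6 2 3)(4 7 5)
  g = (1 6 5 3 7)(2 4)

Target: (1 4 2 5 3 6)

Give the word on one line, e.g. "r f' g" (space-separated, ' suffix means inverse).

f' r' g'

  after f': (1 3 2 6)(4 5 7)
  after r': (1 2 3 5 7)
  after g': (1 4 2 5 3 6)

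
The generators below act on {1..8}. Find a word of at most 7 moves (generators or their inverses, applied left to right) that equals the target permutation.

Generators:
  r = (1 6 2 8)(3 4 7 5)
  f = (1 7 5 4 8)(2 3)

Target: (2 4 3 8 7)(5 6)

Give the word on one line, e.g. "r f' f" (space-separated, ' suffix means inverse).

r f' f' f' r'

  after r: (1 6 2 8)(3 4 7 5)
  after f': (1 6 3 5 2 4)
  after f': (1 6 2 5 3 7)(4 8)
  after f': (1 6 3)(2 7 8 5)
  after r': (2 4 3 8 7)(5 6)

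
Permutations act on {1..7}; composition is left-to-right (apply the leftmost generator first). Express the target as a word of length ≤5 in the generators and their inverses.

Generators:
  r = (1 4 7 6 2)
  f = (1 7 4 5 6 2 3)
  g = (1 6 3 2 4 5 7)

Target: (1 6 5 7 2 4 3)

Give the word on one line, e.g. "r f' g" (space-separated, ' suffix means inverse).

f g r f f

  after f: (1 7 4 5 6 2 3)
  after g: (3 6 4 7 5)
  after r: (1 4 6 7 5 3 2)
  after f: (1 5)(2 7 6 4)
  after f: (1 6 5 7 2 4 3)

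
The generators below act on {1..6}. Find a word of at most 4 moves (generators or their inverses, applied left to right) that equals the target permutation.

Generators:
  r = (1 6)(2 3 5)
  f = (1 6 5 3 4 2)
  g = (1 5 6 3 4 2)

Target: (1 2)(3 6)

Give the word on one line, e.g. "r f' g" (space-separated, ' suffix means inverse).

  after f': (1 2 4 3 5 6)
  after f': (1 4 5)(2 3 6)
  after r': (1 4 3)(5 6)
  after f: (1 2)(3 6)

f' f' r' f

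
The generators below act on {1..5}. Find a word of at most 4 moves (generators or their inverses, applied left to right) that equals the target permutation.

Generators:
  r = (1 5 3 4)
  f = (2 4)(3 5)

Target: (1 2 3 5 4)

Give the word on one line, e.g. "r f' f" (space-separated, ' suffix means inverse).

  after r': (1 4 3 5)
  after f: (1 2 4 5)
  after r': (1 2 3 5 4)

r' f r'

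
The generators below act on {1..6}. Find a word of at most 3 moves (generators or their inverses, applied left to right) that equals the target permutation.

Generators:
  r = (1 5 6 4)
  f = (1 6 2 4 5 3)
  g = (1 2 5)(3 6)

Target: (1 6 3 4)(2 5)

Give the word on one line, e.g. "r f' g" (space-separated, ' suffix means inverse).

g' r

  after g': (1 5 2)(3 6)
  after r: (1 6 3 4)(2 5)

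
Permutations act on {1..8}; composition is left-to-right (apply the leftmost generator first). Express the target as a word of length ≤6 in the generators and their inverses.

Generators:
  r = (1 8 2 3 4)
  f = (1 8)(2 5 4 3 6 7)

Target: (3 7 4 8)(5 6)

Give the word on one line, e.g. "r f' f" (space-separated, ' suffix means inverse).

r f' f' f'

  after r: (1 8 2 3 4)
  after f': (2 4 8 7 6 3 5)
  after f': (1 8 6 4)(2 5 7 3)
  after f': (3 7 4 8)(5 6)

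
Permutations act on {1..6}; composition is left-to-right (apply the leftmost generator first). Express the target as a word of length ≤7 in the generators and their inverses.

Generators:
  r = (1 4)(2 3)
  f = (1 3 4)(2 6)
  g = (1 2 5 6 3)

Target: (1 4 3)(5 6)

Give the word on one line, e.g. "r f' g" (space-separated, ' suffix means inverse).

f r r g r

  after f: (1 3 4)(2 6)
  after r: (1 2 6 3)
  after r: (1 3 4)(2 6)
  after g: (2 3 4)(5 6)
  after r: (1 4 3)(5 6)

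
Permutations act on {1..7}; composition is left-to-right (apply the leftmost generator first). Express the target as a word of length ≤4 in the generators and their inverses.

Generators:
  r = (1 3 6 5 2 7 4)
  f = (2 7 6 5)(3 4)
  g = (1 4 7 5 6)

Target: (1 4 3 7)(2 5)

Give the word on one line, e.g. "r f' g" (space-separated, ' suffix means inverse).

  after f': (2 5 6 7)(3 4)
  after f': (2 6)(5 7)
  after f': (2 7 6 5)(3 4)
  after g: (1 4 3 7)(2 5)

f' f' f' g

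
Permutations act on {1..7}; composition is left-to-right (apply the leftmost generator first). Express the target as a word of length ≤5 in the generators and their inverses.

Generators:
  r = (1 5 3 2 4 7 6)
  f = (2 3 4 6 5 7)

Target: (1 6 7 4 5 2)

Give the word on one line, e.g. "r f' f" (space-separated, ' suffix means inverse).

f' r r f f

  after f': (2 7 5 6 4 3)
  after r: (1 5)(2 6 7 3 4)
  after r: (1 3 7 2)
  after f: (1 4 6 5 7 3 2)
  after f: (1 6 7 4 5 2)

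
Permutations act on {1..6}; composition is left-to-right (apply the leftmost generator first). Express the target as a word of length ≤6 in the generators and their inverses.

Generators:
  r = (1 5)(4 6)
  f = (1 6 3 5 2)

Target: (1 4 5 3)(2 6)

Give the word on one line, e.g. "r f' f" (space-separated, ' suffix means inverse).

f f r' f' r

  after f: (1 6 3 5 2)
  after f: (1 3 2 6 5)
  after r': (1 3 2 4 6)
  after f': (1 6 2 4)(3 5)
  after r: (1 4 5 3)(2 6)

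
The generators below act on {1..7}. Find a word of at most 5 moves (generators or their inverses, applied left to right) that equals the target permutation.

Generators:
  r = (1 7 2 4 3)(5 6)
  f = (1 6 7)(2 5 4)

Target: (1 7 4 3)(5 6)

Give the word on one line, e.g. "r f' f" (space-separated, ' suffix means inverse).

r' f' r f'

  after r': (1 3 4 2 7)(5 6)
  after f': (1 3 5)(2 6)
  after r: (2 5 7)(3 6 4)
  after f': (1 7 4 3)(5 6)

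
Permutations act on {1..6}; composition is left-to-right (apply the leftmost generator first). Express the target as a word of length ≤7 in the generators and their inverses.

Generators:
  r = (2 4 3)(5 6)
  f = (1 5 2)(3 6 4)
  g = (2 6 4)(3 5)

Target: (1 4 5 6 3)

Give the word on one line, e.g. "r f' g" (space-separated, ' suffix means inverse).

  after r': (2 3 4)(5 6)
  after f: (1 5 4)(2 6)
  after r: (1 6 4)(2 5 3)
  after f': (1 3 5 4 2)
  after f': (1 4 5 6 3)

r' f r f' f'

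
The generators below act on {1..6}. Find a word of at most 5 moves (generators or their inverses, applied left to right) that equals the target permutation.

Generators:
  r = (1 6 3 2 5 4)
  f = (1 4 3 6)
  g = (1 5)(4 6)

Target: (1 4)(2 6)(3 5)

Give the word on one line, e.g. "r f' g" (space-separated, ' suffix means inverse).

f' r g' f'

  after f': (1 6 3 4)
  after r: (1 3)(2 5 4 6)
  after g': (1 3 5 6 2)
  after f': (1 4)(2 6)(3 5)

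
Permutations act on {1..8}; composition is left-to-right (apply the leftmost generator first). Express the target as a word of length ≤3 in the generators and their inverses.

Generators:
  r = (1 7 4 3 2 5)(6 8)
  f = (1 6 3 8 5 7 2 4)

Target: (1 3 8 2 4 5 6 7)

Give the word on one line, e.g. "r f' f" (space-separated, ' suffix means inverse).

  after f': (1 4 2 7 5 8 3 6)
  after r: (1 3 8 2 4 5 6 7)

f' r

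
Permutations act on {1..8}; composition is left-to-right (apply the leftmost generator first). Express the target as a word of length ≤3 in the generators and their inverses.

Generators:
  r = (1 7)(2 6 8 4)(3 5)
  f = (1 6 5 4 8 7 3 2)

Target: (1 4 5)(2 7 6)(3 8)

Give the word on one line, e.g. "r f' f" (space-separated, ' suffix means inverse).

  after r: (1 7)(2 6 8 4)(3 5)
  after f': (1 8 5 7 2)(3 6 4)
  after r: (1 4 5)(2 7 6)(3 8)

r f' r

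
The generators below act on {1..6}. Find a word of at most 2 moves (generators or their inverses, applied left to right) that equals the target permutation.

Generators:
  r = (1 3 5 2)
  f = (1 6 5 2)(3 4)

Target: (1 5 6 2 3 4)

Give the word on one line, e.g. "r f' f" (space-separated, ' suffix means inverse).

  after f': (1 2 5 6)(3 4)
  after r': (1 5 6 2 3 4)

f' r'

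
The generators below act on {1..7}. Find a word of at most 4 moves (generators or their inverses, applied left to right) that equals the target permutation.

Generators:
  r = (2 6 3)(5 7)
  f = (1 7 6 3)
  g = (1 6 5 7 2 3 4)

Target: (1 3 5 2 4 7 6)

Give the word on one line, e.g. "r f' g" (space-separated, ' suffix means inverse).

  after r': (2 3 6)(5 7)
  after g: (1 6 3 5 2 4)
  after f: (1 3 5 2 4 7 6)

r' g f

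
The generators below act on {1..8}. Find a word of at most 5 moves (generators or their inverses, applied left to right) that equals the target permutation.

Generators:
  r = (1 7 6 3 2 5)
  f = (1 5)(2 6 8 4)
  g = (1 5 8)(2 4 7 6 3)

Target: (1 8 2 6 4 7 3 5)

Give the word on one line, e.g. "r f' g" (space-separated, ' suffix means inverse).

f' g r

  after f': (1 5)(2 4 8 6)
  after g: (1 8 3 2 7 6 4)
  after r: (1 8 2 6 4 7 3 5)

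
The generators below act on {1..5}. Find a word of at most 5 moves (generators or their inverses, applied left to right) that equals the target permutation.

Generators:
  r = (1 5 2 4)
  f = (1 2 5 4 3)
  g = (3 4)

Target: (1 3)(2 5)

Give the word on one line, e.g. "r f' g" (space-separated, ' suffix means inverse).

  after f: (1 2 5 4 3)
  after g: (1 2 5 3)
  after r': (1 5 3 4 2)
  after f: (1 4 5)
  after f: (1 3)(2 5)

f g r' f f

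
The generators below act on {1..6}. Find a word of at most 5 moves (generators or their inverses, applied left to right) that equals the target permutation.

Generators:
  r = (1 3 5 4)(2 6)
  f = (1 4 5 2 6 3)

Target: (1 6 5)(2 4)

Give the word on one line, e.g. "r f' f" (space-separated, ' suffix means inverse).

  after f': (1 3 6 2 5 4)
  after f': (1 6 5)(2 4 3)
  after r: (1 2)(3 6 4 5)
  after f: (1 6 5)(2 4)

f' f' r f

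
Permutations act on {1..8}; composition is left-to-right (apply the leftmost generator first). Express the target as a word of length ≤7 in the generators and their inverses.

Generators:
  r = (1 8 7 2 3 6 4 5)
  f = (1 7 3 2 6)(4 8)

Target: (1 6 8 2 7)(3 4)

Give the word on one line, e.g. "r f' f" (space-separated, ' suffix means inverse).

  after r': (1 5 4 6 3 2 7 8)
  after f: (1 5 8 7 4)(2 3 6)
  after f: (1 5 4 7 8 3)
  after r: (2 3 8 6 4)
  after f': (1 6 8 2 7)(3 4)

r' f f r f'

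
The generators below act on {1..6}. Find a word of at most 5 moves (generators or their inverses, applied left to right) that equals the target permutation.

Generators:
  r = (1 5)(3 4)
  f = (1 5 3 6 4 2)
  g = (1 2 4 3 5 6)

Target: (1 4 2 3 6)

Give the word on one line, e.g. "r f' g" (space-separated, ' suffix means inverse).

f' g' f' g

  after f': (1 2 4 6 3 5)
  after g': (4 5 6)
  after f': (1 2 4)(3 5)
  after g: (1 4 2 3 6)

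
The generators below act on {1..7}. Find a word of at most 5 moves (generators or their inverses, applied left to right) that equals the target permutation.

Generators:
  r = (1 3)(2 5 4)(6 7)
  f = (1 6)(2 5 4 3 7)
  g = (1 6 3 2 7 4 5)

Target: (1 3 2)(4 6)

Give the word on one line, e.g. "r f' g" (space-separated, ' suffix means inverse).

  after r': (1 3)(2 4 5)(6 7)
  after f': (1 4 2 5 7)(3 6)
  after g': (1 7 5 2 4 3)
  after r': (1 6 7 2 5 4)
  after g: (1 3 2)(4 6)

r' f' g' r' g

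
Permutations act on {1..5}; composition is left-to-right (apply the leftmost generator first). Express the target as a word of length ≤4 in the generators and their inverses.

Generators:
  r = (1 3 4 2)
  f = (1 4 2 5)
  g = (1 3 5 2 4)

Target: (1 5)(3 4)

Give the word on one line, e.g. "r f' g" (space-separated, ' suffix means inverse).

f' r

  after f': (1 5 2 4)
  after r: (1 5)(3 4)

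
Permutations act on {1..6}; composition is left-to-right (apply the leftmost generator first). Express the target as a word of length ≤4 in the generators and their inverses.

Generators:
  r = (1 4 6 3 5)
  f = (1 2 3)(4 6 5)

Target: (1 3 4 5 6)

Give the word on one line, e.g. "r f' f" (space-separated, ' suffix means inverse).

r r r

  after r: (1 4 6 3 5)
  after r: (1 6 5 4 3)
  after r: (1 3 4 5 6)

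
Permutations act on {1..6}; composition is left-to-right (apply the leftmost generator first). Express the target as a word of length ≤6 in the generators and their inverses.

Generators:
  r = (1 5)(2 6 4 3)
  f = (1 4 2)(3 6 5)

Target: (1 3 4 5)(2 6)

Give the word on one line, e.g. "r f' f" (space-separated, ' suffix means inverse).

r f r f' r

  after r: (1 5)(2 6 4 3)
  after f: (1 3)(2 5 4 6)
  after r: (1 2)(3 5)
  after f': (1 4)(3 6)
  after r: (1 3 4 5)(2 6)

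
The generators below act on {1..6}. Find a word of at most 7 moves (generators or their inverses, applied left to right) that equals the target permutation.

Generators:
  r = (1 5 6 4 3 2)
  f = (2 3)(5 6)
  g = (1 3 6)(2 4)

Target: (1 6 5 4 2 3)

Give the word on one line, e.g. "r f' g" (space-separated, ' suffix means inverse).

  after f: (2 3)(5 6)
  after g: (1 3 4 2 6 5)
  after f: (1 2 5)(3 4)
  after r': (1 3 6 5 2)
  after g: (1 6 5 4 2 3)

f g f r' g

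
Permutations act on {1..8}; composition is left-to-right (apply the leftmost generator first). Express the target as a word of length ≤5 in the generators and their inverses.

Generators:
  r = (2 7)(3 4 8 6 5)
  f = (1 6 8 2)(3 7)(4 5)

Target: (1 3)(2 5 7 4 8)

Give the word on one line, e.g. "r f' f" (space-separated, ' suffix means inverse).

f' r' f

  after f': (1 2 8 6)(3 7)(4 5)
  after r': (1 7 5 3 2 4 6)
  after f: (1 3)(2 5 7 4 8)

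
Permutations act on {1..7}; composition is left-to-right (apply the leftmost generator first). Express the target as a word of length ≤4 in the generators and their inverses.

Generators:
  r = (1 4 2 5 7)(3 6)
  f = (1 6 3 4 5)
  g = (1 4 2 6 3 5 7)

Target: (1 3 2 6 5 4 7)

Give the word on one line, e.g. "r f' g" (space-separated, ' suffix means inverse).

  after f: (1 6 3 4 5)
  after g: (1 3 2 6 5 4 7)

f g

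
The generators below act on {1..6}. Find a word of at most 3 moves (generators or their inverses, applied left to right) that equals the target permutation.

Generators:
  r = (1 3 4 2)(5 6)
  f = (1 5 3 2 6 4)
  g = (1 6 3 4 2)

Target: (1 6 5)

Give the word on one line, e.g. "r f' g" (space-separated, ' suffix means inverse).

r g'

  after r: (1 3 4 2)(5 6)
  after g': (1 6 5)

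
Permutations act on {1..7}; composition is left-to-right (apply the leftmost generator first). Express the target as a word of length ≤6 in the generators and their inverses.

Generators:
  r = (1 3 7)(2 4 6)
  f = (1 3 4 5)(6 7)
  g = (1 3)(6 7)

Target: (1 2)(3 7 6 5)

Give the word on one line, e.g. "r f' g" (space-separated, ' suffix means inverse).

r r f r

  after r: (1 3 7)(2 4 6)
  after r: (1 7 3)(2 6 4)
  after f: (1 6 5)(2 7 4)
  after r: (1 2)(3 7 6 5)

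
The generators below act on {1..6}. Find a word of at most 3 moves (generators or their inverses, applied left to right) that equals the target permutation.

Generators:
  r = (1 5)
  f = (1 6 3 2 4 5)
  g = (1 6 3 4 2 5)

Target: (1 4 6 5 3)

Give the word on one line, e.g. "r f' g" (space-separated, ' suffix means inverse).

g' f'

  after g': (1 5 2 4 3 6)
  after f': (1 4 6 5 3)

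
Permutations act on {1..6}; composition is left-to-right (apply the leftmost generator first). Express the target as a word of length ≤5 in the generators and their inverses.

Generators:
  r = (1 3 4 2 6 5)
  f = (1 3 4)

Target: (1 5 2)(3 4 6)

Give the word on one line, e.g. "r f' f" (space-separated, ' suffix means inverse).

  after f: (1 3 4)
  after r': (2 4 5 6)
  after r': (1 5 2 3)(4 6)
  after f': (1 5 2)(3 4 6)

f r' r' f'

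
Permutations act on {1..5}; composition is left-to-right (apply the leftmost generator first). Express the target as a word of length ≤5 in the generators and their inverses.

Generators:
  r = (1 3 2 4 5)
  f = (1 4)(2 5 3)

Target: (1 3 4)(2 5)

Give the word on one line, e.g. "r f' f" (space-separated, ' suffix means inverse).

  after r: (1 3 2 4 5)
  after f: (1 2)(3 5 4)
  after r': (1 3 4)(2 5)

r f r'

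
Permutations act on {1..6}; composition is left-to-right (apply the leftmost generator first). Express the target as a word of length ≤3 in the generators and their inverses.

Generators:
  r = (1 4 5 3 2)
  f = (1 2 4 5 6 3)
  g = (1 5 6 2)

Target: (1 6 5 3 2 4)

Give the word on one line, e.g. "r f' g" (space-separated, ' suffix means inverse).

  after r': (1 2 3 5 4)
  after r': (1 3 4 2 5)
  after f': (1 6 5 3 2 4)

r' r' f'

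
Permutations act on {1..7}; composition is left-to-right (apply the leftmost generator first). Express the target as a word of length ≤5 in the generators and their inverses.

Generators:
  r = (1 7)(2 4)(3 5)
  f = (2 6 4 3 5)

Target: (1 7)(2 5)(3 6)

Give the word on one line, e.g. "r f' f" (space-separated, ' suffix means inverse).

  after r': (1 7)(2 4)(3 5)
  after f: (1 7)(2 3)(4 6)
  after f: (1 7)(2 5)(3 6)

r' f f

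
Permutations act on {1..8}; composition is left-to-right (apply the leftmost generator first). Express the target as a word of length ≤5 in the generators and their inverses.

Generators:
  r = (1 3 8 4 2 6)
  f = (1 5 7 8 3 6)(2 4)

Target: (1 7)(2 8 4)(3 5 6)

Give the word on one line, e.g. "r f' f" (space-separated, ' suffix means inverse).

  after r: (1 3 8 4 2 6)
  after f': (1 8 2 3 7 5)
  after f': (1 7)(2 8 4)(3 5 6)

r f' f'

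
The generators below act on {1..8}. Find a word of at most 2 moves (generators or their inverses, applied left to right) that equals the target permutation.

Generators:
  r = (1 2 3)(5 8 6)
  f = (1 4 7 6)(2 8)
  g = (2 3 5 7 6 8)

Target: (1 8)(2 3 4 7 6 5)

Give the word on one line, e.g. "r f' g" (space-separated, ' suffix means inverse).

  after r: (1 2 3)(5 8 6)
  after f: (1 8)(2 3 4 7 6 5)

r f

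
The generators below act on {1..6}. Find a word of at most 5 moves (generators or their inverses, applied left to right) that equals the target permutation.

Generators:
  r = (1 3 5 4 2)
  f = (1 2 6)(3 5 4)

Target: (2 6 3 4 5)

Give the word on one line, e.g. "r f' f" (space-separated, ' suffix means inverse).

f' f' r

  after f': (1 6 2)(3 4 5)
  after f': (1 2 6)(3 5 4)
  after r: (2 6 3 4 5)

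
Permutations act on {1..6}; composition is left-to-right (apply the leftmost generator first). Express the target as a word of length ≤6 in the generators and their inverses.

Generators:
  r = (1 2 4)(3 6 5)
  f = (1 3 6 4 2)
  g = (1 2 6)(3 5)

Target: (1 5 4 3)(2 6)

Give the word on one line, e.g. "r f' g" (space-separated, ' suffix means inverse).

  after f': (1 2 4 6 3)
  after r': (3 4)(5 6)
  after g': (1 6 3 4 5 2)
  after f': (1 3 6)(4 5)
  after g: (1 5 4 3)(2 6)

f' r' g' f' g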